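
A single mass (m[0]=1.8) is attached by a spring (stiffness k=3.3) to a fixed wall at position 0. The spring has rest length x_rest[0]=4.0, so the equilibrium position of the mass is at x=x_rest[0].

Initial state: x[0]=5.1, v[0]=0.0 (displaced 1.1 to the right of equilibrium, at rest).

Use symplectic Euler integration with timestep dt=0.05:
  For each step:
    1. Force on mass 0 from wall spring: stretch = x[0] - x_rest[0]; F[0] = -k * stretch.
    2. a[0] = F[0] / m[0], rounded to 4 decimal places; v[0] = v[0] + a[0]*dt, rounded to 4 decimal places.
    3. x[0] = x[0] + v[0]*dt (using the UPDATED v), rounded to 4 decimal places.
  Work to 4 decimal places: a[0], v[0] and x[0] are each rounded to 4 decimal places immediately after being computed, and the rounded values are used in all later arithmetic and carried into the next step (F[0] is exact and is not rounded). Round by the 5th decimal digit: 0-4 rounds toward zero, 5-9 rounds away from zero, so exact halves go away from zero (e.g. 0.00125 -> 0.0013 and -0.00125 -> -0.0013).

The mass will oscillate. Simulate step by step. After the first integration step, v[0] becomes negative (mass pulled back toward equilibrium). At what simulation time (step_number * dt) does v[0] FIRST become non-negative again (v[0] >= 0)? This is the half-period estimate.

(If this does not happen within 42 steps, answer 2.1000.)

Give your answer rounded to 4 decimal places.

Answer: 2.1000

Derivation:
Step 0: x=[5.1000] v=[0.0000]
Step 1: x=[5.0950] v=[-0.1008]
Step 2: x=[5.0849] v=[-0.2012]
Step 3: x=[5.0699] v=[-0.3007]
Step 4: x=[5.0500] v=[-0.3988]
Step 5: x=[5.0252] v=[-0.4951]
Step 6: x=[4.9957] v=[-0.5891]
Step 7: x=[4.9617] v=[-0.6804]
Step 8: x=[4.9233] v=[-0.7686]
Step 9: x=[4.8806] v=[-0.8532]
Step 10: x=[4.8339] v=[-0.9339]
Step 11: x=[4.7834] v=[-1.0103]
Step 12: x=[4.7293] v=[-1.0821]
Step 13: x=[4.6719] v=[-1.1490]
Step 14: x=[4.6114] v=[-1.2106]
Step 15: x=[4.5481] v=[-1.2666]
Step 16: x=[4.4823] v=[-1.3168]
Step 17: x=[4.4143] v=[-1.3610]
Step 18: x=[4.3444] v=[-1.3990]
Step 19: x=[4.2729] v=[-1.4306]
Step 20: x=[4.2001] v=[-1.4556]
Step 21: x=[4.1264] v=[-1.4739]
Step 22: x=[4.0521] v=[-1.4855]
Step 23: x=[3.9776] v=[-1.4903]
Step 24: x=[3.9032] v=[-1.4882]
Step 25: x=[3.8292] v=[-1.4793]
Step 26: x=[3.7560] v=[-1.4636]
Step 27: x=[3.6839] v=[-1.4412]
Step 28: x=[3.6133] v=[-1.4122]
Step 29: x=[3.5445] v=[-1.3768]
Step 30: x=[3.4778] v=[-1.3350]
Step 31: x=[3.4134] v=[-1.2871]
Step 32: x=[3.3517] v=[-1.2333]
Step 33: x=[3.2930] v=[-1.1739]
Step 34: x=[3.2375] v=[-1.1091]
Step 35: x=[3.1855] v=[-1.0392]
Step 36: x=[3.1373] v=[-0.9645]
Step 37: x=[3.0930] v=[-0.8854]
Step 38: x=[3.0529] v=[-0.8023]
Step 39: x=[3.0171] v=[-0.7155]
Step 40: x=[2.9858] v=[-0.6254]
Step 41: x=[2.9592] v=[-0.5324]
Step 42: x=[2.9374] v=[-0.4370]
v[0] did not become non-negative within 42 steps; using fallback time=2.1000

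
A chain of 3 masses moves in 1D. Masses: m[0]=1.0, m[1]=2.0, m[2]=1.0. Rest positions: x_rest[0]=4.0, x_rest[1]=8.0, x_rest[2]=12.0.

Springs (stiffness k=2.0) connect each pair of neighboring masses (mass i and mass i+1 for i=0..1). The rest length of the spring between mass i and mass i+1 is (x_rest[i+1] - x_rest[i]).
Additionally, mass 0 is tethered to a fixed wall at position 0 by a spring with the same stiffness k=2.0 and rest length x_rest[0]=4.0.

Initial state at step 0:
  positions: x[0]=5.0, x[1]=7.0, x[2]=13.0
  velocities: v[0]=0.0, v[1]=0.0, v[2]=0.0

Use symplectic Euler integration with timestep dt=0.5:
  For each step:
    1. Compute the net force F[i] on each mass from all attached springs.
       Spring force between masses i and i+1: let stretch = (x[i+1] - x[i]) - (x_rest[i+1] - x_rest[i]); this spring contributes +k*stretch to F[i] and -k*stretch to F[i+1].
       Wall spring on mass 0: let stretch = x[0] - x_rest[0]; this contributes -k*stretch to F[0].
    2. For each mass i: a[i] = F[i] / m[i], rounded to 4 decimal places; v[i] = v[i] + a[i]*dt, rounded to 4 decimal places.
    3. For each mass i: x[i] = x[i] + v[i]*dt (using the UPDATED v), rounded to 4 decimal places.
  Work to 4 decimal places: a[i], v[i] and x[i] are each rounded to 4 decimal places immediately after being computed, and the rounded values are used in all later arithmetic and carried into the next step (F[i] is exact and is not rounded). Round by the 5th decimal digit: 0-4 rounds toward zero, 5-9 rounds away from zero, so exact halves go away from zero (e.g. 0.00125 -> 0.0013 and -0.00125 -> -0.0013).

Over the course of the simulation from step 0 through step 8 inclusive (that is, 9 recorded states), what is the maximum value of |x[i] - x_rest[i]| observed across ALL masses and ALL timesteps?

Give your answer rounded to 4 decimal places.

Answer: 1.8770

Derivation:
Step 0: x=[5.0000 7.0000 13.0000] v=[0.0000 0.0000 0.0000]
Step 1: x=[3.5000 8.0000 12.0000] v=[-3.0000 2.0000 -2.0000]
Step 2: x=[2.5000 8.8750 11.0000] v=[-2.0000 1.7500 -2.0000]
Step 3: x=[3.4375 8.6875 10.9375] v=[1.8750 -0.3750 -0.1250]
Step 4: x=[5.2813 7.7500 11.7500] v=[3.6875 -1.8750 1.6250]
Step 5: x=[5.7188 7.1953 12.5625] v=[0.8749 -1.1094 1.6250]
Step 6: x=[4.0351 7.6133 12.6914] v=[-3.3674 0.8360 0.2578]
Step 7: x=[2.1230 8.4063 12.2813] v=[-3.8243 1.5860 -0.8203]
Step 8: x=[2.2910 8.5973 11.9337] v=[0.3360 0.3819 -0.6953]
Max displacement = 1.8770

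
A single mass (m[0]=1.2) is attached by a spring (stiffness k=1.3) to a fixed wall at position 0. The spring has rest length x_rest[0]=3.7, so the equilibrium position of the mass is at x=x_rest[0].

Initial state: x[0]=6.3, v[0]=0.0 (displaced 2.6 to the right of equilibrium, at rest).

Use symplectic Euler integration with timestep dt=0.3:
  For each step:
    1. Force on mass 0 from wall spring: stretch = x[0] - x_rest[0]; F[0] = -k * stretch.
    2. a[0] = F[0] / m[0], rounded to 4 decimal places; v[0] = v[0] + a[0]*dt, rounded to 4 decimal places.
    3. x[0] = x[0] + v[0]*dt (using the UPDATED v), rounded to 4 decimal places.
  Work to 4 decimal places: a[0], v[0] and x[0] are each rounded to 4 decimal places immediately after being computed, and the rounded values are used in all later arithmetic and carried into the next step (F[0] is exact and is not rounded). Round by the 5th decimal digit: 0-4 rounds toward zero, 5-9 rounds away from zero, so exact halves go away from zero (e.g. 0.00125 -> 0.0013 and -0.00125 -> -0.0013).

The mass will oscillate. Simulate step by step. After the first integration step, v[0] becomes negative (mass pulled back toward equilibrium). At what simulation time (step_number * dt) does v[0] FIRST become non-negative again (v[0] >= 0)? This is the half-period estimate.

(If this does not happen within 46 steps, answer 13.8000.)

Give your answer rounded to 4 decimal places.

Answer: 3.3000

Derivation:
Step 0: x=[6.3000] v=[0.0000]
Step 1: x=[6.0465] v=[-0.8450]
Step 2: x=[5.5642] v=[-1.6076]
Step 3: x=[4.9002] v=[-2.2135]
Step 4: x=[4.1191] v=[-2.6036]
Step 5: x=[3.2972] v=[-2.7398]
Step 6: x=[2.5145] v=[-2.6089]
Step 7: x=[1.8474] v=[-2.2236]
Step 8: x=[1.3610] v=[-1.6215]
Step 9: x=[1.1026] v=[-0.8613]
Step 10: x=[1.0975] v=[-0.0171]
Step 11: x=[1.3461] v=[0.8287]
First v>=0 after going negative at step 11, time=3.3000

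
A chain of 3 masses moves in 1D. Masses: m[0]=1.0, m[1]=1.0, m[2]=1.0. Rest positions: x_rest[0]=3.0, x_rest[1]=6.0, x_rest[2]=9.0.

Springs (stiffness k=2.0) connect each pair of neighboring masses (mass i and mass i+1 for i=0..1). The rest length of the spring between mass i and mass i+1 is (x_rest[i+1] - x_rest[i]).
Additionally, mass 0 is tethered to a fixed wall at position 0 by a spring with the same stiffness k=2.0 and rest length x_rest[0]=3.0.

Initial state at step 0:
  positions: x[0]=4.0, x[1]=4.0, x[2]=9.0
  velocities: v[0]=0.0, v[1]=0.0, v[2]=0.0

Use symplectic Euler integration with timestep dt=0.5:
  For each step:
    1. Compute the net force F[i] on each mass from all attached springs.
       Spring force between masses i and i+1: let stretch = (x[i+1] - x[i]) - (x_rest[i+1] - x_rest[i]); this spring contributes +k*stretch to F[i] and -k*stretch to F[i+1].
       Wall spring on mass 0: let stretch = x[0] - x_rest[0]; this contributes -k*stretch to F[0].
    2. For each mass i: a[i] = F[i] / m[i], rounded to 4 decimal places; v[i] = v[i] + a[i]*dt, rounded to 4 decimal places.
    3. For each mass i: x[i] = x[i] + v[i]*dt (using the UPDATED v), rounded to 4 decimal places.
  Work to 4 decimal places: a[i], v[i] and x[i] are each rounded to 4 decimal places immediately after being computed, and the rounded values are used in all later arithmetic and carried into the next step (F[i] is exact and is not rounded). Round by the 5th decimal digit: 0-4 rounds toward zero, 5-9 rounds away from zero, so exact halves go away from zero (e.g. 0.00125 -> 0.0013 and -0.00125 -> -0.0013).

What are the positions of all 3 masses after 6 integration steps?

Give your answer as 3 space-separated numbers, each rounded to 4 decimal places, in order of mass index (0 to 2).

Step 0: x=[4.0000 4.0000 9.0000] v=[0.0000 0.0000 0.0000]
Step 1: x=[2.0000 6.5000 8.0000] v=[-4.0000 5.0000 -2.0000]
Step 2: x=[1.2500 7.5000 7.7500] v=[-1.5000 2.0000 -0.5000]
Step 3: x=[3.0000 5.5000 8.8750] v=[3.5000 -4.0000 2.2500]
Step 4: x=[4.5000 3.9375 9.8125] v=[3.0000 -3.1250 1.8750]
Step 5: x=[3.4688 5.5938 9.3125] v=[-2.0625 3.3125 -1.0000]
Step 6: x=[1.7657 8.0469 8.4532] v=[-3.4063 4.9062 -1.7187]

Answer: 1.7657 8.0469 8.4532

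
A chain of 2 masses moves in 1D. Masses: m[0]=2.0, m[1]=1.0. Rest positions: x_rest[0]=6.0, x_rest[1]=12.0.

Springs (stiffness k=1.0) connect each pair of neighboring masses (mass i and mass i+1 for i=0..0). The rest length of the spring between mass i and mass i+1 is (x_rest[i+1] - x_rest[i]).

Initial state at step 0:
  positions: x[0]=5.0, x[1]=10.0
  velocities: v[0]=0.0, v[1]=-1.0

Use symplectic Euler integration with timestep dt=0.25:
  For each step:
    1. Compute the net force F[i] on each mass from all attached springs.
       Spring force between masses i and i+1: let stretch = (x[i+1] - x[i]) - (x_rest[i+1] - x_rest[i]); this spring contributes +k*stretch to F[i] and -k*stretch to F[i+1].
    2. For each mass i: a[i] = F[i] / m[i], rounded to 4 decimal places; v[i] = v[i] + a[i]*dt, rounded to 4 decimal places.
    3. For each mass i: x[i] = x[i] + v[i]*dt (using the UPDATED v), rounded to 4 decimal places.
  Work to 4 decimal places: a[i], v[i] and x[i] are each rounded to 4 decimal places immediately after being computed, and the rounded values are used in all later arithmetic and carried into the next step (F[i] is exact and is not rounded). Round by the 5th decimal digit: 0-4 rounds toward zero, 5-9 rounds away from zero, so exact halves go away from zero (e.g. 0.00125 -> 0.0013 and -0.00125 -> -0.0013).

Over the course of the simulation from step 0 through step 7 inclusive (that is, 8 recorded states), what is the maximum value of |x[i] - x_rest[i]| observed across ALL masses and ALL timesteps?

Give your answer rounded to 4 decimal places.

Step 0: x=[5.0000 10.0000] v=[0.0000 -1.0000]
Step 1: x=[4.9688 9.8125] v=[-0.1250 -0.7500]
Step 2: x=[4.9014 9.6973] v=[-0.2696 -0.4609]
Step 3: x=[4.7964 9.6573] v=[-0.4201 -0.1599]
Step 4: x=[4.6558 9.6885] v=[-0.5625 0.1249]
Step 5: x=[4.4850 9.7802] v=[-0.6834 0.3667]
Step 6: x=[4.2921 9.9159] v=[-0.7715 0.5429]
Step 7: x=[4.0875 10.0752] v=[-0.8185 0.6370]
Max displacement = 2.3427

Answer: 2.3427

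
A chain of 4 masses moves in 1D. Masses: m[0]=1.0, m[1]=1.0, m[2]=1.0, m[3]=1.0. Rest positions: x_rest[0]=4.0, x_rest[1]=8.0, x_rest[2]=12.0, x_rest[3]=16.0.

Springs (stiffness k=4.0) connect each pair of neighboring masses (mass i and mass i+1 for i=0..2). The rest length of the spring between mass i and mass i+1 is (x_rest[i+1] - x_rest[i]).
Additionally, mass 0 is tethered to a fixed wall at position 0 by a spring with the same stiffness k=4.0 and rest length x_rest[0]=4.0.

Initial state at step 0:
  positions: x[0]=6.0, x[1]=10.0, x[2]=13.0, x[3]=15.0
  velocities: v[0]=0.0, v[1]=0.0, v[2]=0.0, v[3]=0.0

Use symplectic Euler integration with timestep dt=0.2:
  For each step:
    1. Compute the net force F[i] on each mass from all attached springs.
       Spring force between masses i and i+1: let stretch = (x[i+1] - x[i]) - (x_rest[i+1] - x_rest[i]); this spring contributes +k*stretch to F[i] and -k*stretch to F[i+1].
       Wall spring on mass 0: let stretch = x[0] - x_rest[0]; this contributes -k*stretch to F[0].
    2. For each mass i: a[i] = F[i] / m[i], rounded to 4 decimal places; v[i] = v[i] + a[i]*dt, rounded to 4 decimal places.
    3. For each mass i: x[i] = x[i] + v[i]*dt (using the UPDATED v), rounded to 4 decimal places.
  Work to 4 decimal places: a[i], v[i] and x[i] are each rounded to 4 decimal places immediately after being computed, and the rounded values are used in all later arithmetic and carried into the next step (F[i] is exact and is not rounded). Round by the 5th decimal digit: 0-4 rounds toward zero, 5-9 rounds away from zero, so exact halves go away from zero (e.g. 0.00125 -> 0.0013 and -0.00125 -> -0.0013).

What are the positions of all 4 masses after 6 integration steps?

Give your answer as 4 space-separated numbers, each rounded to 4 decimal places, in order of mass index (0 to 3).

Step 0: x=[6.0000 10.0000 13.0000 15.0000] v=[0.0000 0.0000 0.0000 0.0000]
Step 1: x=[5.6800 9.8400 12.8400 15.3200] v=[-1.6000 -0.8000 -0.8000 1.6000]
Step 2: x=[5.1168 9.4944 12.5968 15.8832] v=[-2.8160 -1.7280 -1.2160 2.8160]
Step 3: x=[4.4353 8.9448 12.3830 16.5606] v=[-3.4074 -2.7482 -1.0688 3.3869]
Step 4: x=[3.7657 8.2238 12.2875 17.2096] v=[-3.3480 -3.6052 -0.4773 3.2448]
Step 5: x=[3.2069 7.4397 12.3294 17.7110] v=[-2.7941 -3.9207 0.2094 2.5071]
Step 6: x=[2.8122 6.7607 12.4500 17.9914] v=[-1.9734 -3.3952 0.6029 1.4018]

Answer: 2.8122 6.7607 12.4500 17.9914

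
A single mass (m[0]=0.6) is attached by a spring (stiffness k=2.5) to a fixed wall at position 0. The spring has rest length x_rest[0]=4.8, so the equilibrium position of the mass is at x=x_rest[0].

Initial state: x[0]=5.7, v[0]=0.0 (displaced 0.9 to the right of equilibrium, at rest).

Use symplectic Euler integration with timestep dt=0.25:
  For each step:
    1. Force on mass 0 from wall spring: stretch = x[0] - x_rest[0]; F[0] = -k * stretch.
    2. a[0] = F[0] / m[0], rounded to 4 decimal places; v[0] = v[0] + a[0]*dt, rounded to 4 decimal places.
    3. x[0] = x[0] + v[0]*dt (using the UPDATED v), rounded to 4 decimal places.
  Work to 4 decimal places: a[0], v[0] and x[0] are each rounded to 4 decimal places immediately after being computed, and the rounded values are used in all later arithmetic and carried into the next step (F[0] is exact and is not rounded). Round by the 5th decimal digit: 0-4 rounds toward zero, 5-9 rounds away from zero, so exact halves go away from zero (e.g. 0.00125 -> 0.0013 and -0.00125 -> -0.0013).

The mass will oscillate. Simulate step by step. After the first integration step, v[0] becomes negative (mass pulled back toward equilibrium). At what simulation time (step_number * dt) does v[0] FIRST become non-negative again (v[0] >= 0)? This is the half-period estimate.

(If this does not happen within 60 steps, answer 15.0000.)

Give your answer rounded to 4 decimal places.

Answer: 1.7500

Derivation:
Step 0: x=[5.7000] v=[0.0000]
Step 1: x=[5.4656] v=[-0.9375]
Step 2: x=[5.0579] v=[-1.6308]
Step 3: x=[4.5830] v=[-1.8995]
Step 4: x=[4.1646] v=[-1.6735]
Step 5: x=[3.9117] v=[-1.0116]
Step 6: x=[3.8901] v=[-0.0863]
Step 7: x=[4.1055] v=[0.8615]
First v>=0 after going negative at step 7, time=1.7500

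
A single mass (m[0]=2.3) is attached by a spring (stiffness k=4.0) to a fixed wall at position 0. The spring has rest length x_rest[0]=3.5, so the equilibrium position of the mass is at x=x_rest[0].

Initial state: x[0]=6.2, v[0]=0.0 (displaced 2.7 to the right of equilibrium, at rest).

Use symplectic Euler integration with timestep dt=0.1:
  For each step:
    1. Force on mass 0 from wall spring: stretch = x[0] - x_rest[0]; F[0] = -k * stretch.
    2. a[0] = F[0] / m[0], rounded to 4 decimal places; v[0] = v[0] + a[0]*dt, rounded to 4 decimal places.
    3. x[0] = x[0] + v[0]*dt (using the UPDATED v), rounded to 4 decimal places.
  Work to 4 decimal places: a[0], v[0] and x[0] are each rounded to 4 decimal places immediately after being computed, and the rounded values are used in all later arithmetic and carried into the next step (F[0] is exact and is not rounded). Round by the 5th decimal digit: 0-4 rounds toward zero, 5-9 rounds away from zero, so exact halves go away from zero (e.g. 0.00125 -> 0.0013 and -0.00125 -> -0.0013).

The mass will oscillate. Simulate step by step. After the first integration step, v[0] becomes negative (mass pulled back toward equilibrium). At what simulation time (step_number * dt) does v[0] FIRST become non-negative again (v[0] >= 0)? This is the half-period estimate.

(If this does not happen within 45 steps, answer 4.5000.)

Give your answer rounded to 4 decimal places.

Answer: 2.4000

Derivation:
Step 0: x=[6.2000] v=[0.0000]
Step 1: x=[6.1530] v=[-0.4696]
Step 2: x=[6.0599] v=[-0.9310]
Step 3: x=[5.9223] v=[-1.3762]
Step 4: x=[5.7426] v=[-1.7975]
Step 5: x=[5.5239] v=[-2.1875]
Step 6: x=[5.2700] v=[-2.5395]
Step 7: x=[4.9853] v=[-2.8473]
Step 8: x=[4.6747] v=[-3.1056]
Step 9: x=[4.3437] v=[-3.3099]
Step 10: x=[3.9980] v=[-3.4566]
Step 11: x=[3.6437] v=[-3.5432]
Step 12: x=[3.2869] v=[-3.5682]
Step 13: x=[2.9338] v=[-3.5311]
Step 14: x=[2.5905] v=[-3.4326]
Step 15: x=[2.2631] v=[-3.2744]
Step 16: x=[1.9572] v=[-3.0593]
Step 17: x=[1.6781] v=[-2.7910]
Step 18: x=[1.4307] v=[-2.4742]
Step 19: x=[1.2193] v=[-2.1143]
Step 20: x=[1.0475] v=[-1.7177]
Step 21: x=[0.9184] v=[-1.2912]
Step 22: x=[0.8342] v=[-0.8422]
Step 23: x=[0.7963] v=[-0.3786]
Step 24: x=[0.8055] v=[0.0916]
First v>=0 after going negative at step 24, time=2.4000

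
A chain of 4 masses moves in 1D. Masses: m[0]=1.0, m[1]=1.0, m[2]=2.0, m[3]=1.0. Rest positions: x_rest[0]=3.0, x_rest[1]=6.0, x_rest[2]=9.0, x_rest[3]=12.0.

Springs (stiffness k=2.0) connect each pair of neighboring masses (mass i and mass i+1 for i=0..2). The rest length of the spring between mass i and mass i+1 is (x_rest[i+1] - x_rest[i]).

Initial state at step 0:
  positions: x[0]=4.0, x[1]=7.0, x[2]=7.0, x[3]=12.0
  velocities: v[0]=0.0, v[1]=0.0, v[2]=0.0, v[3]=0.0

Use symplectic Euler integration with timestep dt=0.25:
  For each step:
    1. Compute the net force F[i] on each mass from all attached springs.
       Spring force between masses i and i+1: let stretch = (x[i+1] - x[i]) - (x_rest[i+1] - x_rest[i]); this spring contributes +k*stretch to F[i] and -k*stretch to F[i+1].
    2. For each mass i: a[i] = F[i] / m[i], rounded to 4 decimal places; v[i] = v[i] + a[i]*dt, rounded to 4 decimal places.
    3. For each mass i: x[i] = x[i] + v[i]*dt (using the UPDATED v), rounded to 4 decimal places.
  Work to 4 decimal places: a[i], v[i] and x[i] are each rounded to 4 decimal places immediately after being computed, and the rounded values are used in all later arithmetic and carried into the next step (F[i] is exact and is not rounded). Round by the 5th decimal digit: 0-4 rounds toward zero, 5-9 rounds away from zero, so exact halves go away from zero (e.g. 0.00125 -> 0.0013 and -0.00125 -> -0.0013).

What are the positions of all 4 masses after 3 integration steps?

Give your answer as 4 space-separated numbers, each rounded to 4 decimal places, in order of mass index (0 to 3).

Answer: 3.7881 5.3652 8.5069 10.8330

Derivation:
Step 0: x=[4.0000 7.0000 7.0000 12.0000] v=[0.0000 0.0000 0.0000 0.0000]
Step 1: x=[4.0000 6.6250 7.3125 11.7500] v=[0.0000 -1.5000 1.2500 -1.0000]
Step 2: x=[3.9531 6.0078 7.8594 11.3203] v=[-0.1875 -2.4688 2.1875 -1.7188]
Step 3: x=[3.7881 5.3652 8.5069 10.8330] v=[-0.6602 -2.5704 2.5898 -1.9493]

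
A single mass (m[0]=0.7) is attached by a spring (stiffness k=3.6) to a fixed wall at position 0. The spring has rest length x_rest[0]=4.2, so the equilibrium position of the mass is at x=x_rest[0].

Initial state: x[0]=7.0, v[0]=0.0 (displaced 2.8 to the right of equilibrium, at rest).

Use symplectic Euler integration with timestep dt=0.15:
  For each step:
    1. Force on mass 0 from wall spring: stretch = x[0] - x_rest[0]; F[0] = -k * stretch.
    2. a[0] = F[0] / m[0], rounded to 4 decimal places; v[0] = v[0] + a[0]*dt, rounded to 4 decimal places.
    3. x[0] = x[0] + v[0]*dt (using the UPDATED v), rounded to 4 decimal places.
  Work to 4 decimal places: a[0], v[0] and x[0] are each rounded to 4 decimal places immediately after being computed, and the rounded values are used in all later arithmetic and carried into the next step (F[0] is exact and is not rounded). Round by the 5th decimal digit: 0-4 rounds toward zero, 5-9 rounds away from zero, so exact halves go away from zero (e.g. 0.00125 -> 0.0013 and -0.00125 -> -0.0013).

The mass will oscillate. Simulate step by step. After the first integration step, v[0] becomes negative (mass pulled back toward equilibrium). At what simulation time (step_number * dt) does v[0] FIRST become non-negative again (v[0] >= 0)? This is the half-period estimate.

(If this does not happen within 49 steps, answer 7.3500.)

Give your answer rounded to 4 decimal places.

Step 0: x=[7.0000] v=[0.0000]
Step 1: x=[6.6760] v=[-2.1600]
Step 2: x=[6.0655] v=[-4.0701]
Step 3: x=[5.2391] v=[-5.5092]
Step 4: x=[4.2925] v=[-6.3108]
Step 5: x=[3.3352] v=[-6.3822]
Step 6: x=[2.4779] v=[-5.7151]
Step 7: x=[1.8199] v=[-4.3866]
Step 8: x=[1.4373] v=[-2.5505]
Step 9: x=[1.3744] v=[-0.4193]
Step 10: x=[1.6385] v=[1.7605]
First v>=0 after going negative at step 10, time=1.5000

Answer: 1.5000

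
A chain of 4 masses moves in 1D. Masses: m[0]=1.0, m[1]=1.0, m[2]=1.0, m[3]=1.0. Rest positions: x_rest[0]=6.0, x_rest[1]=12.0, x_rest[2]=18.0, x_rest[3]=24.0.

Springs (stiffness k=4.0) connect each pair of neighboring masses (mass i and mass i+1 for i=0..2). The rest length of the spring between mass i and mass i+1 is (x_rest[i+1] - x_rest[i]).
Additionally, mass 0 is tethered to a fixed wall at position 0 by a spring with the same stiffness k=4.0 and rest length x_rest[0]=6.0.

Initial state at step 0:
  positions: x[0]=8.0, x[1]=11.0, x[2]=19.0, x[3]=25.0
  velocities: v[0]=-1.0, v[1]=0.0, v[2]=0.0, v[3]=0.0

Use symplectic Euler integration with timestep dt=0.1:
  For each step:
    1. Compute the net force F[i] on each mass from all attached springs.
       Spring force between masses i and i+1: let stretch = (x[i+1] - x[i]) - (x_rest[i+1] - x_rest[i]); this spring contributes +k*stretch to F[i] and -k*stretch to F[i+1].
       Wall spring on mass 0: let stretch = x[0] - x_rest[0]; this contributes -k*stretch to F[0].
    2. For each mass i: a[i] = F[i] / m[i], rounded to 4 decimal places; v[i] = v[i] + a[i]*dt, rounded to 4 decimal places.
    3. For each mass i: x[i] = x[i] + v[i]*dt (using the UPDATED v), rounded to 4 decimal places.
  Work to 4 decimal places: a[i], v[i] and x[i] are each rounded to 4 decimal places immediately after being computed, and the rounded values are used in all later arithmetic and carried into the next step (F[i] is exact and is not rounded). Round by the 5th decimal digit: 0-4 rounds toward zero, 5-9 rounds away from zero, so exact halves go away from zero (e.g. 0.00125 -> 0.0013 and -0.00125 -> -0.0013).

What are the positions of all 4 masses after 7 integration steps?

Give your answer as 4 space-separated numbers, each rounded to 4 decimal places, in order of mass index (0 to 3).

Step 0: x=[8.0000 11.0000 19.0000 25.0000] v=[-1.0000 0.0000 0.0000 0.0000]
Step 1: x=[7.7000 11.2000 18.9200 25.0000] v=[-3.0000 2.0000 -0.8000 0.0000]
Step 2: x=[7.2320 11.5688 18.7744 24.9968] v=[-4.6800 3.6880 -1.4560 -0.0320]
Step 3: x=[6.6482 12.0524 18.5895 24.9847] v=[-5.8381 4.8355 -1.8493 -0.1210]
Step 4: x=[6.0146 12.5813 18.3989 24.9568] v=[-6.3357 5.2887 -1.9061 -0.2791]
Step 5: x=[5.4031 13.0802 18.2379 24.9066] v=[-6.1149 4.9891 -1.6100 -0.5023]
Step 6: x=[4.8826 13.4783 18.1373 24.8296] v=[-5.2053 3.9813 -1.0056 -0.7698]
Step 7: x=[4.5106 13.7190 18.1181 24.7249] v=[-3.7201 2.4066 -0.1923 -1.0467]

Answer: 4.5106 13.7190 18.1181 24.7249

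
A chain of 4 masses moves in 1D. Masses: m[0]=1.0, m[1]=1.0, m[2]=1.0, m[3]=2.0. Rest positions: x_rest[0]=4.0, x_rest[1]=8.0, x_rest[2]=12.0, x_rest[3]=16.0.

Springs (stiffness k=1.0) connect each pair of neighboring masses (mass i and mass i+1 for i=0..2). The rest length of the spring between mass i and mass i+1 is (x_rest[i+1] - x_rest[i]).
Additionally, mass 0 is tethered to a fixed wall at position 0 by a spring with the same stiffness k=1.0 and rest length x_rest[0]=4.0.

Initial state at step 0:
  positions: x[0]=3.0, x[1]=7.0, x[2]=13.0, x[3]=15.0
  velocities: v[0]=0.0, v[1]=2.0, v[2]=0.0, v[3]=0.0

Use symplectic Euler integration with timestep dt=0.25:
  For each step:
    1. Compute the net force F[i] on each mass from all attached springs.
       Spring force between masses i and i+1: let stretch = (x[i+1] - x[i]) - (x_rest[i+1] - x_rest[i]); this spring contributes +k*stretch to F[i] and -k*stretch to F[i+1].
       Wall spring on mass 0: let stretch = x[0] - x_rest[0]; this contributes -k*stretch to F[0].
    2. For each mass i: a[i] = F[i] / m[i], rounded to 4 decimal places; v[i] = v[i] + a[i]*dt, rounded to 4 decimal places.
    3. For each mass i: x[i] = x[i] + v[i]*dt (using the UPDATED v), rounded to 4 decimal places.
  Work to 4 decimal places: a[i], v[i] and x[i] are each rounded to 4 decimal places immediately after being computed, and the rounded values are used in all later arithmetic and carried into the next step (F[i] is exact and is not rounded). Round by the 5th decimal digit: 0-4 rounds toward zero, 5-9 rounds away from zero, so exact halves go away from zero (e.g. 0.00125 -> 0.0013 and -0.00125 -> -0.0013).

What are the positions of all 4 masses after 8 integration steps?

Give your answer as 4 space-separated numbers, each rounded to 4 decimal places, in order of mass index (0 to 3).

Answer: 5.8587 8.9923 11.2711 15.9993

Derivation:
Step 0: x=[3.0000 7.0000 13.0000 15.0000] v=[0.0000 2.0000 0.0000 0.0000]
Step 1: x=[3.0625 7.6250 12.7500 15.0625] v=[0.2500 2.5000 -1.0000 0.2500]
Step 2: x=[3.2188 8.2852 12.3242 15.1778] v=[0.6250 2.6406 -1.7031 0.4610]
Step 3: x=[3.4905 8.8812 11.8243 15.3289] v=[1.0869 2.3838 -1.9995 0.6043]
Step 4: x=[3.8810 9.3242 11.3595 15.4955] v=[1.5620 1.7719 -1.8591 0.6662]
Step 5: x=[4.3692 9.5542 11.0260 15.6578] v=[1.9526 0.9199 -1.3339 0.6492]
Step 6: x=[4.9084 9.5521 10.8900 15.8004] v=[2.1566 -0.0084 -0.5439 0.5702]
Step 7: x=[5.4310 9.3434 10.9773 15.9145] v=[2.0904 -0.8349 0.3492 0.4564]
Step 8: x=[5.8587 8.9923 11.2711 15.9993] v=[1.7108 -1.4045 1.1750 0.3393]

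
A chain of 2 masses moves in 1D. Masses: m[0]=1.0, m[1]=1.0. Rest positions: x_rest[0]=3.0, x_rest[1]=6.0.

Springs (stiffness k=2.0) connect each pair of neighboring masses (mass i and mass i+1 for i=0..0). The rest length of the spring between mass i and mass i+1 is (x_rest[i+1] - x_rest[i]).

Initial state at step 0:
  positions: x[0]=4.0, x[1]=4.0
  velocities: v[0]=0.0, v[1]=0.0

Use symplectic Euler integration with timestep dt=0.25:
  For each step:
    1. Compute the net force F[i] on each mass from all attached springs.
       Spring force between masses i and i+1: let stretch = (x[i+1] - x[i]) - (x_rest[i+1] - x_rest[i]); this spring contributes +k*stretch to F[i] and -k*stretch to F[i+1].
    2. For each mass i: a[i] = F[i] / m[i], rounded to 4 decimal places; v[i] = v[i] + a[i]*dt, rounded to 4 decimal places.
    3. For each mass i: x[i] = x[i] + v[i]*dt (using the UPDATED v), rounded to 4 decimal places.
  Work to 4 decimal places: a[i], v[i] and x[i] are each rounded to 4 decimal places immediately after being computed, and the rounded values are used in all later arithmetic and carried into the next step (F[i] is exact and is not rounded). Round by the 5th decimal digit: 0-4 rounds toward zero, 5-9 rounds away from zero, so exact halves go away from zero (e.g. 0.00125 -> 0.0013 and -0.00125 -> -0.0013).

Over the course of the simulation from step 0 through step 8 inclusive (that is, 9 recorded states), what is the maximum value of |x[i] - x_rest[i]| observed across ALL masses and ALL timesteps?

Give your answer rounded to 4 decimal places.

Step 0: x=[4.0000 4.0000] v=[0.0000 0.0000]
Step 1: x=[3.6250 4.3750] v=[-1.5000 1.5000]
Step 2: x=[2.9688 5.0313] v=[-2.6250 2.6250]
Step 3: x=[2.1954 5.8048] v=[-3.0938 3.0938]
Step 4: x=[1.4981 6.5021] v=[-2.7891 2.7891]
Step 5: x=[1.0513 6.9489] v=[-1.7871 1.7871]
Step 6: x=[0.9667 7.0335] v=[-0.3383 0.3383]
Step 7: x=[1.2655 6.7347] v=[1.1951 -1.1951]
Step 8: x=[1.8729 6.1273] v=[2.4297 -2.4297]
Max displacement = 2.0333

Answer: 2.0333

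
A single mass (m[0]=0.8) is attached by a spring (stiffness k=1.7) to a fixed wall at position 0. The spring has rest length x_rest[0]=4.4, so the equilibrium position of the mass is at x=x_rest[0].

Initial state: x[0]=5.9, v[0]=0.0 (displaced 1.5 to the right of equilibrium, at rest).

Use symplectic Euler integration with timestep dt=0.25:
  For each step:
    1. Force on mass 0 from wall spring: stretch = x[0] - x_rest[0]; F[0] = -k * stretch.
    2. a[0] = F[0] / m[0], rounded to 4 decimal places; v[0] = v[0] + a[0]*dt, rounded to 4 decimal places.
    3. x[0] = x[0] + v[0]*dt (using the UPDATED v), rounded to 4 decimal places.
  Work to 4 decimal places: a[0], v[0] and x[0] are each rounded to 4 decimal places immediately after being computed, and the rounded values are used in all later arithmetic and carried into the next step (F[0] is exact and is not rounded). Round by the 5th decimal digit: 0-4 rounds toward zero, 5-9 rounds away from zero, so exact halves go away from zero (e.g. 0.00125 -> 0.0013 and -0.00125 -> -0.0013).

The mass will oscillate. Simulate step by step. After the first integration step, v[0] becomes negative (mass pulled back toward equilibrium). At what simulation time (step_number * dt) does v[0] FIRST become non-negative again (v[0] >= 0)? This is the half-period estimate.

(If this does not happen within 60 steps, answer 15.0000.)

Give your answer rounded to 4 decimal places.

Answer: 2.2500

Derivation:
Step 0: x=[5.9000] v=[0.0000]
Step 1: x=[5.7008] v=[-0.7969]
Step 2: x=[5.3288] v=[-1.4880]
Step 3: x=[4.8335] v=[-1.9814]
Step 4: x=[4.2806] v=[-2.2117]
Step 5: x=[3.7435] v=[-2.1483]
Step 6: x=[3.2936] v=[-1.7995]
Step 7: x=[2.9907] v=[-1.2117]
Step 8: x=[2.8750] v=[-0.4630]
Step 9: x=[2.9618] v=[0.3472]
First v>=0 after going negative at step 9, time=2.2500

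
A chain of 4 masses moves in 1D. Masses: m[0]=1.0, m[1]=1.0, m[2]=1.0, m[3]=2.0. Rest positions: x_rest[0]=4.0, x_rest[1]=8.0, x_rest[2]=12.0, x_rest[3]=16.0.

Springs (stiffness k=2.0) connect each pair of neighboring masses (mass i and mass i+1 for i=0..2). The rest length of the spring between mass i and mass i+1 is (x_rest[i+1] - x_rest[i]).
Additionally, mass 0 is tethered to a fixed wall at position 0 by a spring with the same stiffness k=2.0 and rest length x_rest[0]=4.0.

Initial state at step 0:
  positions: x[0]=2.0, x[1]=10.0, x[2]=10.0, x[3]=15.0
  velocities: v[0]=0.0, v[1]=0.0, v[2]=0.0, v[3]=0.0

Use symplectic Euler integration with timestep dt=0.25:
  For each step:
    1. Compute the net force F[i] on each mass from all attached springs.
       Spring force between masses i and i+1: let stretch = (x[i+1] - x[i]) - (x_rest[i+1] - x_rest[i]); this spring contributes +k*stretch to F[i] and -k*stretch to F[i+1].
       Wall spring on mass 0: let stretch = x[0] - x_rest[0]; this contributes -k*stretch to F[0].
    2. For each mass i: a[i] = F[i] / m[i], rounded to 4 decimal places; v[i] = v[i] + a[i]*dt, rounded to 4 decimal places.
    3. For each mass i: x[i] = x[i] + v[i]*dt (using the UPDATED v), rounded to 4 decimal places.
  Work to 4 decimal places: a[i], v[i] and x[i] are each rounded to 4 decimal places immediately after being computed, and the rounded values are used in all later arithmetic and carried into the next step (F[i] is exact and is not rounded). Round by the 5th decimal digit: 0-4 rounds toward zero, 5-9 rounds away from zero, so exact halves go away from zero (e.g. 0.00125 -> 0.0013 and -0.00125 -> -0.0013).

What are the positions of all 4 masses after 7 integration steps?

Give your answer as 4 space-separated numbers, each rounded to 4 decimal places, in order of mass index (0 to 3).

Step 0: x=[2.0000 10.0000 10.0000 15.0000] v=[0.0000 0.0000 0.0000 0.0000]
Step 1: x=[2.7500 9.0000 10.6250 14.9375] v=[3.0000 -4.0000 2.5000 -0.2500]
Step 2: x=[3.9375 7.4219 11.5860 14.8555] v=[4.7500 -6.3125 3.8438 -0.3281]
Step 3: x=[5.0684 5.9287 12.4351 14.8191] v=[4.5235 -5.9727 3.3965 -0.1455]
Step 4: x=[5.6733 5.1413 12.7689 14.8837] v=[2.4195 -3.1497 1.3353 0.2585]
Step 5: x=[5.5025 5.3738 12.4136 15.0662] v=[-0.6832 0.9301 -1.4211 0.7298]
Step 6: x=[4.6278 6.5024 11.5099 15.3329] v=[-3.4988 4.5144 -3.6147 1.0667]
Step 7: x=[3.4090 8.0226 10.4582 15.6107] v=[-4.8754 6.0809 -4.2070 1.1110]

Answer: 3.4090 8.0226 10.4582 15.6107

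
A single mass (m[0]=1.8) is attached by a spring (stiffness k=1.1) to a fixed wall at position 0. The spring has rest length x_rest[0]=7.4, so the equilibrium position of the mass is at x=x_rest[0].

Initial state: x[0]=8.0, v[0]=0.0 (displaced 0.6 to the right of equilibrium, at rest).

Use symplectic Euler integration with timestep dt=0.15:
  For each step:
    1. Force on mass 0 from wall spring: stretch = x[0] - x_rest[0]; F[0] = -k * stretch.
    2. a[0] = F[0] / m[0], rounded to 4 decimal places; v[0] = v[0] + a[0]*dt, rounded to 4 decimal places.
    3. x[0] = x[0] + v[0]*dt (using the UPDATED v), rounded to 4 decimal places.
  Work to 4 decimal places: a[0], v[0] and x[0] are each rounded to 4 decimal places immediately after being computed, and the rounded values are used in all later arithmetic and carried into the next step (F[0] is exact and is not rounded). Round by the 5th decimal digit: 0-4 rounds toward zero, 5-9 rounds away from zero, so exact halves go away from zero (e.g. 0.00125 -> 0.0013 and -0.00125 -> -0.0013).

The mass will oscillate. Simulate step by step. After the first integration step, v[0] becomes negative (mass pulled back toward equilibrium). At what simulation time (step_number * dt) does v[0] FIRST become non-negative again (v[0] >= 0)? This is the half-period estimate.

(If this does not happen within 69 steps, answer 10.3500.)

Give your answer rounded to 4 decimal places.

Step 0: x=[8.0000] v=[0.0000]
Step 1: x=[7.9918] v=[-0.0550]
Step 2: x=[7.9754] v=[-0.1093]
Step 3: x=[7.9511] v=[-0.1620]
Step 4: x=[7.9192] v=[-0.2125]
Step 5: x=[7.8802] v=[-0.2601]
Step 6: x=[7.8346] v=[-0.3041]
Step 7: x=[7.7830] v=[-0.3439]
Step 8: x=[7.7262] v=[-0.3790]
Step 9: x=[7.6649] v=[-0.4089]
Step 10: x=[7.5999] v=[-0.4332]
Step 11: x=[7.5322] v=[-0.4515]
Step 12: x=[7.4627] v=[-0.4636]
Step 13: x=[7.3923] v=[-0.4693]
Step 14: x=[7.3220] v=[-0.4686]
Step 15: x=[7.2528] v=[-0.4614]
Step 16: x=[7.1856] v=[-0.4479]
Step 17: x=[7.1214] v=[-0.4283]
Step 18: x=[7.0610] v=[-0.4028]
Step 19: x=[7.0052] v=[-0.3717]
Step 20: x=[6.9549] v=[-0.3355]
Step 21: x=[6.9107] v=[-0.2947]
Step 22: x=[6.8732] v=[-0.2499]
Step 23: x=[6.8430] v=[-0.2016]
Step 24: x=[6.8204] v=[-0.1505]
Step 25: x=[6.8058] v=[-0.0974]
Step 26: x=[6.7994] v=[-0.0429]
Step 27: x=[6.8012] v=[0.0122]
First v>=0 after going negative at step 27, time=4.0500

Answer: 4.0500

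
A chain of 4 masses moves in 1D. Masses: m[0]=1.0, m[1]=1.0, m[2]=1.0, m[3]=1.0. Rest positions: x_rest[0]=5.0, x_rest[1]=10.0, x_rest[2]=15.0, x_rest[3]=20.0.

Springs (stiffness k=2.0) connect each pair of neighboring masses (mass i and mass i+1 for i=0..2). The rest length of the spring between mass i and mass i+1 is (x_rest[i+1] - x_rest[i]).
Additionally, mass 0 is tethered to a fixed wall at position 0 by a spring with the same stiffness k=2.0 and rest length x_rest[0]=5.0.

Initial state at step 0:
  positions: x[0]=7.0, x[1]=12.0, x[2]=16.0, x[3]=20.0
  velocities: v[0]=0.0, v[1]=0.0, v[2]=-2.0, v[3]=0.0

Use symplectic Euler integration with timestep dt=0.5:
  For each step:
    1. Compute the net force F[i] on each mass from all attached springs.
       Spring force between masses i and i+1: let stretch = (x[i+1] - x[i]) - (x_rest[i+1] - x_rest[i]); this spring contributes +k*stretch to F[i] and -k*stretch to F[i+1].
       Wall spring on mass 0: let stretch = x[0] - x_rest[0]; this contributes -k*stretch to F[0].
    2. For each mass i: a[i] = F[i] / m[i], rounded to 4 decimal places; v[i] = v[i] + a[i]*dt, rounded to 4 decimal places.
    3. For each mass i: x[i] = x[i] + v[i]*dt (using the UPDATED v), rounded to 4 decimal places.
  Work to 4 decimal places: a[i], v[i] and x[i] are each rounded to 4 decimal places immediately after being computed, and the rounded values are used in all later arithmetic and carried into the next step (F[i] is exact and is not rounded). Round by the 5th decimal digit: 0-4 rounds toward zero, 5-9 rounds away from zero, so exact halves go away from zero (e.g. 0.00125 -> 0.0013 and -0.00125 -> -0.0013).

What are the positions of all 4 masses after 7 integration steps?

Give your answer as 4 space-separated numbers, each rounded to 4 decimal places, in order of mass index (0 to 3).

Step 0: x=[7.0000 12.0000 16.0000 20.0000] v=[0.0000 0.0000 -2.0000 0.0000]
Step 1: x=[6.0000 11.5000 15.0000 20.5000] v=[-2.0000 -1.0000 -2.0000 1.0000]
Step 2: x=[4.7500 10.0000 15.0000 20.7500] v=[-2.5000 -3.0000 0.0000 0.5000]
Step 3: x=[3.7500 8.3750 15.3750 20.6250] v=[-2.0000 -3.2500 0.7500 -0.2500]
Step 4: x=[3.1875 7.9375 14.8750 20.3750] v=[-1.1250 -0.8750 -1.0000 -0.5000]
Step 5: x=[3.4063 8.5938 13.6563 19.8750] v=[0.4375 1.3125 -2.4375 -1.0000]
Step 6: x=[4.5157 9.1876 13.0157 18.7657] v=[2.2187 1.1875 -1.2813 -2.2187]
Step 7: x=[5.7032 9.3595 13.3360 17.2814] v=[2.3749 0.3437 0.6406 -2.9687]

Answer: 5.7032 9.3595 13.3360 17.2814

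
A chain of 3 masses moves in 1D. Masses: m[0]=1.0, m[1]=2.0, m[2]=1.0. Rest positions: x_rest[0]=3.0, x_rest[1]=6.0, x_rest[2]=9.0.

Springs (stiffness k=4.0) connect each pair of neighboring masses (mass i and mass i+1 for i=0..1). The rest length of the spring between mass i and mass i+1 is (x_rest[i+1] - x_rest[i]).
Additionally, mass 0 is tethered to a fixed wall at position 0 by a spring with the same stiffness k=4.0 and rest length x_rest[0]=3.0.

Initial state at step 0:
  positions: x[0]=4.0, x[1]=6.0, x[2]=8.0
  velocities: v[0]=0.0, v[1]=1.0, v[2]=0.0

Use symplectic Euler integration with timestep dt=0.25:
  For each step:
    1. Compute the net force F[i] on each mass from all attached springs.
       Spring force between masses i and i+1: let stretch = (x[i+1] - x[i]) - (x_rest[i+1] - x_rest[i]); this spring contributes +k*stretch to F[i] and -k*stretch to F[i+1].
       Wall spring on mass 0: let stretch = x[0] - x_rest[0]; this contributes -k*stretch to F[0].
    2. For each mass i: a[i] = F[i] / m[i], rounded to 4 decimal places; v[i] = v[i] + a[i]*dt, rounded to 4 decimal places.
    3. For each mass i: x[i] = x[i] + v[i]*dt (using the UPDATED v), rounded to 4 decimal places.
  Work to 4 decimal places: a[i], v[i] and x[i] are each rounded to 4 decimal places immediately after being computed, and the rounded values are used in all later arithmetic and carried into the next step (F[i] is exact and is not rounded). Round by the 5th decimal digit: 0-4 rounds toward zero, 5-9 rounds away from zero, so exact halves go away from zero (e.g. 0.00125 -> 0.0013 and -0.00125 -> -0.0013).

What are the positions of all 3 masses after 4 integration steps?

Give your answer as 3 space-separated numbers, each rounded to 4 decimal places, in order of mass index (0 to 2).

Step 0: x=[4.0000 6.0000 8.0000] v=[0.0000 1.0000 0.0000]
Step 1: x=[3.5000 6.2500 8.2500] v=[-2.0000 1.0000 1.0000]
Step 2: x=[2.8125 6.4063 8.7500] v=[-2.7500 0.6250 2.0000]
Step 3: x=[2.3203 6.4063 9.4141] v=[-1.9687 -0.0001 2.6563]
Step 4: x=[2.2696 6.2715 10.0762] v=[-0.2030 -0.5392 2.6485]

Answer: 2.2696 6.2715 10.0762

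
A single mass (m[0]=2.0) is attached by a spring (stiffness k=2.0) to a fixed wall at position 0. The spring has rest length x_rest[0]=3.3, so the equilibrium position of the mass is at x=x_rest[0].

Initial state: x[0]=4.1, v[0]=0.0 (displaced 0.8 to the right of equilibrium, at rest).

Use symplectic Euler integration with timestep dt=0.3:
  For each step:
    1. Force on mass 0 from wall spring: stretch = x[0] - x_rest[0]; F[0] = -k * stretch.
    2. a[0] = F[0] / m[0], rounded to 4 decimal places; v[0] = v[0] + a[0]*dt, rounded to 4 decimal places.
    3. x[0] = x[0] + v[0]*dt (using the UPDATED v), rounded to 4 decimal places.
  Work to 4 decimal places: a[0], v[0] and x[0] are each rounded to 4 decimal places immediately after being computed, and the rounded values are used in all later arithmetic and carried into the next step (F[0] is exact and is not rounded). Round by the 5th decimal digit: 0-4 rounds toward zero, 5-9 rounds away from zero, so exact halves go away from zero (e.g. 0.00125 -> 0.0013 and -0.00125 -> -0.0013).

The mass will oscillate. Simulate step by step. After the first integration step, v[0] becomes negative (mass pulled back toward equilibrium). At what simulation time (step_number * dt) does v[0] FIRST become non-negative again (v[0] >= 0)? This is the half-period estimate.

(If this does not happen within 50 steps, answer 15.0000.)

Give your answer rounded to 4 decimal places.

Answer: 3.3000

Derivation:
Step 0: x=[4.1000] v=[0.0000]
Step 1: x=[4.0280] v=[-0.2400]
Step 2: x=[3.8905] v=[-0.4584]
Step 3: x=[3.6998] v=[-0.6356]
Step 4: x=[3.4732] v=[-0.7555]
Step 5: x=[3.2310] v=[-0.8075]
Step 6: x=[2.9950] v=[-0.7868]
Step 7: x=[2.7864] v=[-0.6953]
Step 8: x=[2.6240] v=[-0.5412]
Step 9: x=[2.5225] v=[-0.3384]
Step 10: x=[2.4909] v=[-0.1052]
Step 11: x=[2.5322] v=[0.1375]
First v>=0 after going negative at step 11, time=3.3000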